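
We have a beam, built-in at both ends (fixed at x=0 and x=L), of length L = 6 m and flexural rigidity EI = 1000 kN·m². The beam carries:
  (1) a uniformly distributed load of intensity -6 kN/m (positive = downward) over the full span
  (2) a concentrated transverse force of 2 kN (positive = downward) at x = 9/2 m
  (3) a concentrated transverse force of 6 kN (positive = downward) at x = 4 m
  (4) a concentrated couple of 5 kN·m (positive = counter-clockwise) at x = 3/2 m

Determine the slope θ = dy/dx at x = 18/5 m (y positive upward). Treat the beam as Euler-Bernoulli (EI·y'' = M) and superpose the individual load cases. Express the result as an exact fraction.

θ(18/5) = -2877/500000 rad

Load 1 — uniform load w=-6 kN/m over full span:
  θ_1 = -wx(L-x)(L-2x)/(12EI) = -(-6)·(18/5)·(6-(18/5))·(6-2·(18/5))/(12·1000) = -81/15625 rad
Load 2 — point force P=2 kN at a=9/2 m (b=L-a=3/2):
  θ_2 = -Pb²x(2aL-(3a+b)x)/(2L³EI)  [x≤a] = -2·(3/2)²·(18/5)·(2·(9/2)·6-(3·(9/2)+(3/2))·(18/5))/(2·6³·1000) = 0 rad
Load 3 — point force P=6 kN at a=4 m (b=L-a=2):
  θ_3 = -Pb²x(2aL-(3a+b)x)/(2L³EI)  [x≤a] = -6·2²·(18/5)·(2·4·6-(3·4+2)·(18/5))/(2·6³·1000) = 3/6250 rad
Load 4 — applied couple M₀=5 kN·m at a=3/2 m (b=L-a=9/2):
  θ_4 = (R_Ax²/2 - M_Ax - M₀(x-a))/EI  [x>a] with R_A=15/16, M_A=-15/16 = ((15/16)·(18/5)²/2 - (-15/16)·(18/5) - 5·((18/5)-(3/2)))/1000 = -21/20000 rad
Superposition: θ = Σ θ_i = -2877/500000 rad ≈ -0.005754 rad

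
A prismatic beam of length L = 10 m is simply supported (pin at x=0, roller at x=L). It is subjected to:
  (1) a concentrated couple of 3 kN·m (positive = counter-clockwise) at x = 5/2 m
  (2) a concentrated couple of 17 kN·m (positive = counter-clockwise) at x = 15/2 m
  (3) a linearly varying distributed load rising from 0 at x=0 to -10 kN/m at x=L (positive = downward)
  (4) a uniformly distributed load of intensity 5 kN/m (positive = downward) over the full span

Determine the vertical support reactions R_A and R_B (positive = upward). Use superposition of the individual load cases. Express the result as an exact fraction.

Load 1 — applied couple M₀=3 kN·m at a=5/2 m (b=L-a=15/2):
  R_A = M₀/L = 3/10 kN
  R_B = -M₀/L = -3/10 kN
Load 2 — applied couple M₀=17 kN·m at a=15/2 m (b=L-a=5/2):
  R_A = M₀/L = 17/10 kN
  R_B = -M₀/L = -17/10 kN
Load 3 — triangular load w₀=-10 kN/m (0→w₀ over full span):
  R_A = w₀L/6 = (-10)·10/6 = -50/3 kN
  R_B = w₀L/3 = (-10)·10/3 = -100/3 kN
Load 4 — uniform load w=5 kN/m over full span:
  R_A = wL/2 = 5·10/2 = 25 kN
  R_B = wL/2 = 5·10/2 = 25 kN
Superposition: R_A = 31/3 kN, R_B = -31/3 kN

R_A = 31/3 kN, R_B = -31/3 kN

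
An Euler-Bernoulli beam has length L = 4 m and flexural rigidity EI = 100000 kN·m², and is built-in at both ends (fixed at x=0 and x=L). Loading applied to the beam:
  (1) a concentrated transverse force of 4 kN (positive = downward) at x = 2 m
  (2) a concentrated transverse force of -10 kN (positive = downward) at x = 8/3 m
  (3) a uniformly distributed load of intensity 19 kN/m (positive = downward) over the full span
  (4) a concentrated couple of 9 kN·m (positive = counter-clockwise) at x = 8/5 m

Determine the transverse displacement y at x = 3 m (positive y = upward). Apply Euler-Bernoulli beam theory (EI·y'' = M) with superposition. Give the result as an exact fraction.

Load 1 — point force P=4 kN at a=2 m (b=L-a=2):
  y_1 = -Pa²(L-x)²(3bL-(3b+a)(L-x))/(6L³EI)  [x>a] = -4·2²·(4-3)²·(3·2·4-(3·2+2)·(4-3))/(6·4³·100000) = -1/150000 m
Load 2 — point force P=-10 kN at a=8/3 m (b=L-a=4/3):
  y_2 = -Pa²(L-x)²(3bL-(3b+a)(L-x))/(6L³EI)  [x>a] = -(-10)·(8/3)²·(4-3)²·(3·(4/3)·4-(3·(4/3)+(8/3))·(4-3))/(6·4³·100000) = 7/405000 m
Load 3 — uniform load w=19 kN/m over full span:
  y_3 = -wx²(L-x)²/(24EI) = -19·3²·(4-3)²/(24·100000) = -57/800000 m
Load 4 — applied couple M₀=9 kN·m at a=8/5 m (b=L-a=12/5):
  y_4 = (R_Ax³/6 - M_Ax²/2 - M₀(x-a)²/2)/EI  [x>a] with R_A=81/25, M_A=27/25 = ((81/25)·3³/6 - (27/25)·3²/2 - 9·(3-(8/5))²/2)/100000 = 9/1000000 m
Superposition: y = Σ y_i = -16729/324000000 m ≈ -0.000052 m

y(3) = -16729/324000000 m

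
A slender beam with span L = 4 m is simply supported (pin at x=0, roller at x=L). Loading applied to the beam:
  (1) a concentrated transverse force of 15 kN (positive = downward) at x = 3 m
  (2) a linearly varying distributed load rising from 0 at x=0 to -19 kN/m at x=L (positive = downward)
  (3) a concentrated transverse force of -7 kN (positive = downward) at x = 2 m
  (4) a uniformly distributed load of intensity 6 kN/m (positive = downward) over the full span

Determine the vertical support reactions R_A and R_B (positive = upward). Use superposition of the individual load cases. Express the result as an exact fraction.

R_A = -5/12 kN, R_B = -67/12 kN

Load 1 — point force P=15 kN at a=3 m (b=L-a=1):
  R_A = Pb/L = 15·1/4 = 15/4 kN
  R_B = Pa/L = 15·3/4 = 45/4 kN
Load 2 — triangular load w₀=-19 kN/m (0→w₀ over full span):
  R_A = w₀L/6 = (-19)·4/6 = -38/3 kN
  R_B = w₀L/3 = (-19)·4/3 = -76/3 kN
Load 3 — point force P=-7 kN at a=2 m (b=L-a=2):
  R_A = Pb/L = (-7)·2/4 = -7/2 kN
  R_B = Pa/L = (-7)·2/4 = -7/2 kN
Load 4 — uniform load w=6 kN/m over full span:
  R_A = wL/2 = 6·4/2 = 12 kN
  R_B = wL/2 = 6·4/2 = 12 kN
Superposition: R_A = -5/12 kN, R_B = -67/12 kN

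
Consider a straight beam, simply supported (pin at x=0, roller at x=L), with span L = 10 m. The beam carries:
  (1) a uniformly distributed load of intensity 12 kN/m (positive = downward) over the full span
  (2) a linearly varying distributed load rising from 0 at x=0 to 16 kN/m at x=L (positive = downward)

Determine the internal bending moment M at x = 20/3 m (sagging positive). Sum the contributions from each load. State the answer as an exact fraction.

Load 1 — uniform load w=12 kN/m over full span:
  M_1 = wx(L-x)/2 = 12·(20/3)·(10-(20/3))/2 = 400/3 kN·m
Load 2 — triangular load w₀=16 kN/m (0→w₀ over full span):
  M_2 = w₀Lx/6 - w₀x³/(6L) = 16·10·(20/3)/6 - 16·(20/3)³/(6·10) = 8000/81 kN·m
Superposition: M = Σ M_i = 18800/81 kN·m ≈ 232.098765 kN·m

M(20/3) = 18800/81 kN·m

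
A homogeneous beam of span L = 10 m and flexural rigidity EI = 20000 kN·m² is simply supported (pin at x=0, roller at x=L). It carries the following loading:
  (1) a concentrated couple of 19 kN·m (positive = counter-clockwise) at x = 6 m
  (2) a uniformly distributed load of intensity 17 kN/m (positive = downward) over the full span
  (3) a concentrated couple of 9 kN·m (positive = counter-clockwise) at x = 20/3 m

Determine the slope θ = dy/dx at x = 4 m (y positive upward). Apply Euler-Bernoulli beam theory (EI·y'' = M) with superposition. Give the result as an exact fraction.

Load 1 — applied couple M₀=19 kN·m at a=6 m (b=L-a=4):
  θ_1 = (M₀x²/(2L)+C₁)/EI  [x≤a] with C₁=M₀(3b²-L²)/(6L)=-247/15 = (19·4²/(2·10)+(-247/15))/20000 = -19/300000 rad
Load 2 — uniform load w=17 kN/m over full span:
  θ_2 = -w(L³-6Lx²+4x³)/(24EI) = -17·(10³-6·10·4²+4·4³)/(24·20000) = -629/60000 rad
Load 3 — applied couple M₀=9 kN·m at a=20/3 m (b=L-a=10/3):
  θ_3 = (M₀x²/(2L)+C₁)/EI  [x≤a] with C₁=M₀(3b²-L²)/(6L)=-10 = (9·4²/(2·10)+(-10))/20000 = -7/50000 rad
Superposition: θ = Σ θ_i = -1603/150000 rad ≈ -0.010687 rad

θ(4) = -1603/150000 rad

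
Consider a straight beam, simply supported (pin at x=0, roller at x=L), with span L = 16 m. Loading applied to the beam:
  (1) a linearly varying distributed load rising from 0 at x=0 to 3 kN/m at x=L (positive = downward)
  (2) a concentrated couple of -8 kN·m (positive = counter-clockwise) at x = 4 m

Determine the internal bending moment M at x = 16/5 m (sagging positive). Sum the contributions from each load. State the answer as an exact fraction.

M(16/5) = 2872/125 kN·m

Load 1 — triangular load w₀=3 kN/m (0→w₀ over full span):
  M_1 = w₀Lx/6 - w₀x³/(6L) = 3·16·(16/5)/6 - 3·(16/5)³/(6·16) = 3072/125 kN·m
Load 2 — applied couple M₀=-8 kN·m at a=4 m (b=L-a=12):
  M_2 = M₀x/L  [x≤a] = (-8)·(16/5)/16 = -8/5 kN·m
Superposition: M = Σ M_i = 2872/125 kN·m ≈ 22.976000 kN·m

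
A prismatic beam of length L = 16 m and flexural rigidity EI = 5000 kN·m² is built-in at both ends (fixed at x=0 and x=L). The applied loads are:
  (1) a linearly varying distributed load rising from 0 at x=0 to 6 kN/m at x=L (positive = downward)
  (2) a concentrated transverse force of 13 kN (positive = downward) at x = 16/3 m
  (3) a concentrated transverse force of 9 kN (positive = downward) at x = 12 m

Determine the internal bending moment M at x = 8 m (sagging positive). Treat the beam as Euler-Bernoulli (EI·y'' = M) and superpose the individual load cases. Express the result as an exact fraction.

M(8) = 865/18 kN·m

Load 1 — triangular load w₀=6 kN/m (0→w₀ over full span):
  M_1 = 3w₀Lx/20 - w₀L²/30 - w₀x³/(6L) = 3·6·16·8/20 - 6·16²/30 - 6·8³/(6·16) = 32 kN·m
Load 2 — point force P=13 kN at a=16/3 m (b=L-a=32/3):
  M_2 = Pa²(a+3b)(L-x)/L³ - Pa²b/L²  [x>a] = 13·(16/3)²·((16/3)+3·(32/3))·(16-8)/16³ - 13·(16/3)²·(32/3)/16² = 104/9 kN·m
Load 3 — point force P=9 kN at a=12 m (b=L-a=4):
  M_3 = Pb²(3a+b)x/L³ - Pab²/L²  [x≤a] = 9·4²·(3·12+4)·8/16³ - 9·12·4²/16² = 9/2 kN·m
Superposition: M = Σ M_i = 865/18 kN·m ≈ 48.055556 kN·m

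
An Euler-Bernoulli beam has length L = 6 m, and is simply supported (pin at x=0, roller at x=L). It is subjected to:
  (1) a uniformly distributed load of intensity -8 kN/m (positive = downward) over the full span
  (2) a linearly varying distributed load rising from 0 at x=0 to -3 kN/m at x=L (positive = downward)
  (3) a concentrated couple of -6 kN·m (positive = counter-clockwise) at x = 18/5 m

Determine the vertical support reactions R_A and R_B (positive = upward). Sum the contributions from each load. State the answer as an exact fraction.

Load 1 — uniform load w=-8 kN/m over full span:
  R_A = wL/2 = (-8)·6/2 = -24 kN
  R_B = wL/2 = (-8)·6/2 = -24 kN
Load 2 — triangular load w₀=-3 kN/m (0→w₀ over full span):
  R_A = w₀L/6 = (-3)·6/6 = -3 kN
  R_B = w₀L/3 = (-3)·6/3 = -6 kN
Load 3 — applied couple M₀=-6 kN·m at a=18/5 m (b=L-a=12/5):
  R_A = M₀/L = (-6)/6 = -1 kN
  R_B = -M₀/L = -(-6)/6 = 1 kN
Superposition: R_A = -28 kN, R_B = -29 kN

R_A = -28 kN, R_B = -29 kN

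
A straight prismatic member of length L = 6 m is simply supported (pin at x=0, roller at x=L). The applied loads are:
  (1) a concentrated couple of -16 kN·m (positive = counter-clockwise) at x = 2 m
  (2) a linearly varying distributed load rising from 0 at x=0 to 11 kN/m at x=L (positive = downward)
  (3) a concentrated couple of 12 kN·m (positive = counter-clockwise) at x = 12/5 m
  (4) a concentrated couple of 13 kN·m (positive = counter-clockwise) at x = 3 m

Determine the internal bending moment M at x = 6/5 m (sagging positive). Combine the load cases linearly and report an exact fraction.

Load 1 — applied couple M₀=-16 kN·m at a=2 m (b=L-a=4):
  M_1 = M₀x/L  [x≤a] = (-16)·(6/5)/6 = -16/5 kN·m
Load 2 — triangular load w₀=11 kN/m (0→w₀ over full span):
  M_2 = w₀Lx/6 - w₀x³/(6L) = 11·6·(6/5)/6 - 11·(6/5)³/(6·6) = 1584/125 kN·m
Load 3 — applied couple M₀=12 kN·m at a=12/5 m (b=L-a=18/5):
  M_3 = M₀x/L  [x≤a] = 12·(6/5)/6 = 12/5 kN·m
Load 4 — applied couple M₀=13 kN·m at a=3 m (b=L-a=3):
  M_4 = M₀x/L  [x≤a] = 13·(6/5)/6 = 13/5 kN·m
Superposition: M = Σ M_i = 1809/125 kN·m ≈ 14.472000 kN·m

M(6/5) = 1809/125 kN·m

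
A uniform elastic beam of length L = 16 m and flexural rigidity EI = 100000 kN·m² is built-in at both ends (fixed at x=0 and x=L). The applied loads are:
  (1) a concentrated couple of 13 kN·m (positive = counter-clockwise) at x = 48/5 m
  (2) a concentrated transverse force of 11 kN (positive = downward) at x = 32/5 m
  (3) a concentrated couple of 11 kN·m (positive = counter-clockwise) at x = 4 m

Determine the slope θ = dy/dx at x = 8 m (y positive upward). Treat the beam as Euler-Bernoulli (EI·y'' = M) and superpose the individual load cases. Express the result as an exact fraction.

θ(8) = 6337/50000000 rad

Load 1 — applied couple M₀=13 kN·m at a=48/5 m (b=L-a=32/5):
  θ_1 = (R_Ax²/2 - M_Ax)/EI  [x≤a] with R_A=117/100, M_A=104/25 = ((117/100)·8²/2 - (104/25)·8)/100000 = 13/312500 rad
Load 2 — point force P=11 kN at a=32/5 m (b=L-a=48/5):
  θ_2 = Pa²(L-x)(2bL-(3b+a)(L-x))/(2L³EI)  [x>a] = 11·(32/5)²·(16-8)·(2·(48/5)·16-(3·(48/5)+(32/5))·(16-8))/(2·16³·100000) = 44/390625 rad
Load 3 — applied couple M₀=11 kN·m at a=4 m (b=L-a=12):
  θ_3 = (R_Ax²/2 - M_Ax - M₀(x-a))/EI  [x>a] with R_A=99/128, M_A=-33/16 = ((99/128)·8²/2 - (-33/16)·8 - 11·(8-4))/100000 = -11/400000 rad
Superposition: θ = Σ θ_i = 6337/50000000 rad ≈ 0.000127 rad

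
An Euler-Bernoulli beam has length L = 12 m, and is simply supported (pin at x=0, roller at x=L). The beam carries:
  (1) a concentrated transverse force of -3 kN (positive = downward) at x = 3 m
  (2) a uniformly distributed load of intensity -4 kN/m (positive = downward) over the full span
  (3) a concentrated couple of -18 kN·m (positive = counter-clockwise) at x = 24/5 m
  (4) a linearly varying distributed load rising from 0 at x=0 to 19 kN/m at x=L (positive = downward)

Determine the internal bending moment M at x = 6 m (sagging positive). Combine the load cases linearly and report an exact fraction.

M(6) = 207/2 kN·m

Load 1 — point force P=-3 kN at a=3 m (b=L-a=9):
  M_1 = Pa(L-x)/L  [x>a] = (-3)·3·(12-6)/12 = -9/2 kN·m
Load 2 — uniform load w=-4 kN/m over full span:
  M_2 = wx(L-x)/2 = (-4)·6·(12-6)/2 = -72 kN·m
Load 3 — applied couple M₀=-18 kN·m at a=24/5 m (b=L-a=36/5):
  M_3 = M₀x/L - M₀  [x>a] = (-18)·6/12 - (-18) = 9 kN·m
Load 4 — triangular load w₀=19 kN/m (0→w₀ over full span):
  M_4 = w₀Lx/6 - w₀x³/(6L) = 19·12·6/6 - 19·6³/(6·12) = 171 kN·m
Superposition: M = Σ M_i = 207/2 kN·m ≈ 103.500000 kN·m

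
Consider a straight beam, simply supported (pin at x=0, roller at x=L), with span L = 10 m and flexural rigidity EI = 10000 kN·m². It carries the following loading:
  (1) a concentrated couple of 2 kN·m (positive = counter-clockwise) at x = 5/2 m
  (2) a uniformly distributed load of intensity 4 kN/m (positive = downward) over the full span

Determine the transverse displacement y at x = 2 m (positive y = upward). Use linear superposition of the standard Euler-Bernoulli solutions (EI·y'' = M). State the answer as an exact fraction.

Load 1 — applied couple M₀=2 kN·m at a=5/2 m (b=L-a=15/2):
  y_1 = (M₀x³/(6L)+C₁x)/EI  [x≤a] with C₁=M₀(3b²-L²)/(6L)=55/24 = (2·2³/(6·10)+(55/24)·2)/10000 = 97/200000 m
Load 2 — uniform load w=4 kN/m over full span:
  y_2 = -wx(L³-2Lx²+x³)/(24EI) = -4·2·(10³-2·10·2²+2³)/(24·10000) = -58/1875 m
Superposition: y = Σ y_i = -18269/600000 m ≈ -0.030448 m

y(2) = -18269/600000 m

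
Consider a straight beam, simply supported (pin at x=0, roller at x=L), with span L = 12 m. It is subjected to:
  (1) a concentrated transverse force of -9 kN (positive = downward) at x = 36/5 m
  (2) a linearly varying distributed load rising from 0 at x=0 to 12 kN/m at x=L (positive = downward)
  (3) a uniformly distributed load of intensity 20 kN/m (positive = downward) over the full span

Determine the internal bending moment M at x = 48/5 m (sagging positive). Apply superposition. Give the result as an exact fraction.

M(48/5) = 37548/125 kN·m

Load 1 — point force P=-9 kN at a=36/5 m (b=L-a=24/5):
  M_1 = Pa(L-x)/L  [x>a] = (-9)·(36/5)·(12-(48/5))/12 = -324/25 kN·m
Load 2 — triangular load w₀=12 kN/m (0→w₀ over full span):
  M_2 = w₀Lx/6 - w₀x³/(6L) = 12·12·(48/5)/6 - 12·(48/5)³/(6·12) = 10368/125 kN·m
Load 3 — uniform load w=20 kN/m over full span:
  M_3 = wx(L-x)/2 = 20·(48/5)·(12-(48/5))/2 = 1152/5 kN·m
Superposition: M = Σ M_i = 37548/125 kN·m ≈ 300.384000 kN·m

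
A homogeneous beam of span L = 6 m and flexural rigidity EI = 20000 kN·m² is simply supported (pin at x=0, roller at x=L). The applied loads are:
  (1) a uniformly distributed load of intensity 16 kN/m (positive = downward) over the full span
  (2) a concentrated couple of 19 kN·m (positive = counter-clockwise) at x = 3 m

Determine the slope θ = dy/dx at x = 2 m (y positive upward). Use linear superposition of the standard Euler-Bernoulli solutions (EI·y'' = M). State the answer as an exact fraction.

θ(2) = -271/80000 rad

Load 1 — uniform load w=16 kN/m over full span:
  θ_1 = -w(L³-6Lx²+4x³)/(24EI) = -16·(6³-6·6·2²+4·2³)/(24·20000) = -13/3750 rad
Load 2 — applied couple M₀=19 kN·m at a=3 m (b=L-a=3):
  θ_2 = (M₀x²/(2L)+C₁)/EI  [x≤a] with C₁=M₀(3b²-L²)/(6L)=-19/4 = (19·2²/(2·6)+(-19/4))/20000 = 19/240000 rad
Superposition: θ = Σ θ_i = -271/80000 rad ≈ -0.003387 rad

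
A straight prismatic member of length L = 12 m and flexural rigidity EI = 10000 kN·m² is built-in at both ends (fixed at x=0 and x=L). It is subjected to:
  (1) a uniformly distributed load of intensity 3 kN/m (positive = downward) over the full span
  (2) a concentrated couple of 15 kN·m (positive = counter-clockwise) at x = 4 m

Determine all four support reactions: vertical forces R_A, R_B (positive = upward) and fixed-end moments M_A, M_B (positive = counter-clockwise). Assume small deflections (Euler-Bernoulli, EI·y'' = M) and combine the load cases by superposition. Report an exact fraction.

Load 1 — uniform load w=3 kN/m over full span:
  R_A = wL/2 = 3·12/2 = 18 kN
  M_A = wL²/12 = 3·12²/12 = 36 kN·m
  R_B = wL/2 = 3·12/2 = 18 kN
  M_B = -wL²/12 = -3·12²/12 = -36 kN·m
Load 2 — applied couple M₀=15 kN·m at a=4 m (b=L-a=8):
  R_A = 6M₀ab/L³ = 6·15·4·8/12³ = 5/3 kN
  M_A = M₀b(2a-b)/L² = 15·8·(2·4-8)/12² = 0 kN·m
  R_B = -6M₀ab/L³ = -6·15·4·8/12³ = -5/3 kN
  M_B = M₀a(2b-a)/L² = 15·4·(2·8-4)/12² = 5 kN·m
Superposition: R_A = 59/3 kN, M_A = 36 kN·m, R_B = 49/3 kN, M_B = -31 kN·m

R_A = 59/3 kN, M_A = 36 kN·m, R_B = 49/3 kN, M_B = -31 kN·m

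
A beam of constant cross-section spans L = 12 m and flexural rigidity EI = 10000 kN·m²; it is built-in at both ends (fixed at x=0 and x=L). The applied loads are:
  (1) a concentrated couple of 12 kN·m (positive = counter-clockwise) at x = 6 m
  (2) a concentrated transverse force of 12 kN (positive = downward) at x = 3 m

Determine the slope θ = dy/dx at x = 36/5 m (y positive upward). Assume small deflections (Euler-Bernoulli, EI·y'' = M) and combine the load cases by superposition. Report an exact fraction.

θ(36/5) = 171/125000 rad

Load 1 — applied couple M₀=12 kN·m at a=6 m (b=L-a=6):
  θ_1 = (R_Ax²/2 - M_Ax - M₀(x-a))/EI  [x>a] with R_A=3/2, M_A=3 = ((3/2)·(36/5)²/2 - 3·(36/5) - 12·((36/5)-6))/10000 = 9/31250 rad
Load 2 — point force P=12 kN at a=3 m (b=L-a=9):
  θ_2 = Pa²(L-x)(2bL-(3b+a)(L-x))/(2L³EI)  [x>a] = 12·3²·(12-(36/5))·(2·9·12-(3·9+3)·(12-(36/5)))/(2·12³·10000) = 27/25000 rad
Superposition: θ = Σ θ_i = 171/125000 rad ≈ 0.001368 rad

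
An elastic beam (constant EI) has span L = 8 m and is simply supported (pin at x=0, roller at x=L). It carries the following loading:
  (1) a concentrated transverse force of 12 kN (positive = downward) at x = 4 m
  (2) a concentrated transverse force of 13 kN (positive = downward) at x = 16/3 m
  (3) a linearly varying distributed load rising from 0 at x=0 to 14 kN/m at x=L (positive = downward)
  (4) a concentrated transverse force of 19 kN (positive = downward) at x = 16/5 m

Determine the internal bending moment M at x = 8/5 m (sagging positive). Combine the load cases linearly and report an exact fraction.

M(8/5) = 23792/375 kN·m

Load 1 — point force P=12 kN at a=4 m (b=L-a=4):
  M_1 = Pbx/L  [x≤a] = 12·4·(8/5)/8 = 48/5 kN·m
Load 2 — point force P=13 kN at a=16/3 m (b=L-a=8/3):
  M_2 = Pbx/L  [x≤a] = 13·(8/3)·(8/5)/8 = 104/15 kN·m
Load 3 — triangular load w₀=14 kN/m (0→w₀ over full span):
  M_3 = w₀Lx/6 - w₀x³/(6L) = 14·8·(8/5)/6 - 14·(8/5)³/(6·8) = 3584/125 kN·m
Load 4 — point force P=19 kN at a=16/5 m (b=L-a=24/5):
  M_4 = Pbx/L  [x≤a] = 19·(24/5)·(8/5)/8 = 456/25 kN·m
Superposition: M = Σ M_i = 23792/375 kN·m ≈ 63.445333 kN·m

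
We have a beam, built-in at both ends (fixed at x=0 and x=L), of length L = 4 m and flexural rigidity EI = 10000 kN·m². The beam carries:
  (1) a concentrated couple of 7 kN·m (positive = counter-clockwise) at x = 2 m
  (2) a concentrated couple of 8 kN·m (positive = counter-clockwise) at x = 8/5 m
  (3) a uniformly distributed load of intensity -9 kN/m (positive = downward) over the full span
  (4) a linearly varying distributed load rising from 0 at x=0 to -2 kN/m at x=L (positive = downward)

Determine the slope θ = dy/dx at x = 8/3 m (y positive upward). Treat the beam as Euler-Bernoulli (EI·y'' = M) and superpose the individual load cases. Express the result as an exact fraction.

Load 1 — applied couple M₀=7 kN·m at a=2 m (b=L-a=2):
  θ_1 = (R_Ax²/2 - M_Ax - M₀(x-a))/EI  [x>a] with R_A=21/8, M_A=7/4 = ((21/8)·(8/3)²/2 - (7/4)·(8/3) - 7·((8/3)-2))/10000 = 0 rad
Load 2 — applied couple M₀=8 kN·m at a=8/5 m (b=L-a=12/5):
  θ_2 = (R_Ax²/2 - M_Ax - M₀(x-a))/EI  [x>a] with R_A=72/25, M_A=24/25 = ((72/25)·(8/3)²/2 - (24/25)·(8/3) - 8·((8/3)-(8/5)))/10000 = -4/46875 rad
Load 3 — uniform load w=-9 kN/m over full span:
  θ_3 = -wx(L-x)(L-2x)/(12EI) = -(-9)·(8/3)·(4-(8/3))·(4-2·(8/3))/(12·10000) = -2/5625 rad
Load 4 — triangular load w₀=-2 kN/m (0→w₀ over full span):
  θ_4 = -w₀(2x(L-x)(L-2x)(x+2L)+x²(L-x)²)/(120LEI) = -(-2)·(2·(8/3)·(4-(8/3))·(4-2·(8/3))·((8/3)+2·4)+(8/3)²·(4-(8/3))²)/(120·4·10000) = -28/759375 rad
Superposition: θ = Σ θ_i = -1814/3796875 rad ≈ -0.000478 rad

θ(8/3) = -1814/3796875 rad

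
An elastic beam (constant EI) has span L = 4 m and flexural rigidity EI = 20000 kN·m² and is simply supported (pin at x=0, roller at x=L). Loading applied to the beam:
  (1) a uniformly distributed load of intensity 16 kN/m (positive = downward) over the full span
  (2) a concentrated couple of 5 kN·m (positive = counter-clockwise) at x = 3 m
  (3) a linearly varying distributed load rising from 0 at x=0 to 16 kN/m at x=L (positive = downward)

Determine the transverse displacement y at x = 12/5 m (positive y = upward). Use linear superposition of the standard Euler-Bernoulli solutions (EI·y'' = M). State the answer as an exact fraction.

y(12/5) = -7525807/1875000000 m

Load 1 — uniform load w=16 kN/m over full span:
  y_1 = -wx(L³-2Lx²+x³)/(24EI) = -16·(12/5)·(4³-2·4·(12/5)²+(12/5)³)/(24·20000) = -992/390625 m
Load 2 — applied couple M₀=5 kN·m at a=3 m (b=L-a=1):
  y_2 = (M₀x³/(6L)+C₁x)/EI  [x≤a] with C₁=M₀(3b²-L²)/(6L)=-65/24 = (5·(12/5)³/(6·4)+(-65/24)·(12/5))/20000 = -181/1000000 m
Load 3 — triangular load w₀=16 kN/m (0→w₀ over full span):
  y_3 = -w₀x(7L⁴-10L²x²+3x⁴)/(360LEI) = -16·(12/5)·(7·4⁴-10·4²·(12/5)²+3·(12/5)⁴)/(360·4·20000) = -37888/29296875 m
Superposition: y = Σ y_i = -7525807/1875000000 m ≈ -0.004014 m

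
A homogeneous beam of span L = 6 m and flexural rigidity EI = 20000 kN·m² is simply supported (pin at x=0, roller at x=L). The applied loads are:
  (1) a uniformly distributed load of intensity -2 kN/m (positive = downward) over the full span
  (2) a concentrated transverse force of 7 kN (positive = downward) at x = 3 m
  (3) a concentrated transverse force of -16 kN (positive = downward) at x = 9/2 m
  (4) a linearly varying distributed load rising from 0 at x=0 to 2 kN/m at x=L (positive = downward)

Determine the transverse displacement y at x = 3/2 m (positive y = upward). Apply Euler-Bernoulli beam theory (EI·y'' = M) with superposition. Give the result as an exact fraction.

Load 1 — uniform load w=-2 kN/m over full span:
  y_1 = -wx(L³-2Lx²+x³)/(24EI) = -(-2)·(3/2)·(6³-2·6·(3/2)²+(3/2)³)/(24·20000) = 1539/1280000 m
Load 2 — point force P=7 kN at a=3 m (b=L-a=3):
  y_2 = -Pbx(L²-b²-x²)/(6LEI)  [x≤a] = -7·3·(3/2)·(6²-3²-(3/2)²)/(6·6·20000) = -693/640000 m
Load 3 — point force P=-16 kN at a=9/2 m (b=L-a=3/2):
  y_3 = -Pbx(L²-b²-x²)/(6LEI)  [x≤a] = -(-16)·(3/2)·(3/2)·(6²-(3/2)²-(3/2)²)/(6·6·20000) = 63/40000 m
Load 4 — triangular load w₀=2 kN/m (0→w₀ over full span):
  y_4 = -w₀x(7L⁴-10L²x²+3x⁴)/(360LEI) = -2·(3/2)·(7·6⁴-10·6²·(3/2)²+3·(3/2)⁴)/(360·6·20000) = -2943/5120000 m
Superposition: y = Σ y_i = 5733/5120000 m ≈ 0.001120 m

y(3/2) = 5733/5120000 m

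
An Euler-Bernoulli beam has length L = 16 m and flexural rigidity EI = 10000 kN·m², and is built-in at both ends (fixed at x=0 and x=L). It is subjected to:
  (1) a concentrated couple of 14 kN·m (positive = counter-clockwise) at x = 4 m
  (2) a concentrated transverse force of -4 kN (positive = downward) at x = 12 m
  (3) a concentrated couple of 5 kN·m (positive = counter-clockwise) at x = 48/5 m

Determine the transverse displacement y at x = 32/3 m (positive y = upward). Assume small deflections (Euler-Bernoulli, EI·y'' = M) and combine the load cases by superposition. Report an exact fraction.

y(32/3) = 1993/253125 m

Load 1 — applied couple M₀=14 kN·m at a=4 m (b=L-a=12):
  y_1 = (R_Ax³/6 - M_Ax²/2 - M₀(x-a)²/2)/EI  [x>a] with R_A=63/64, M_A=-21/8 = ((63/64)·(32/3)³/6 - (-21/8)·(32/3)²/2 - 14·((32/3)-4)²/2)/10000 = 7/1875 m
Load 2 — point force P=-4 kN at a=12 m (b=L-a=4):
  y_2 = -Pb²x²(3aL-(3a+b)x)/(6L³EI)  [x≤a] = -(-4)·4²·(32/3)²·(3·12·16-(3·12+4)·(32/3))/(6·16³·10000) = 224/50625 m
Load 3 — applied couple M₀=5 kN·m at a=48/5 m (b=L-a=32/5):
  y_3 = (R_Ax³/6 - M_Ax²/2 - M₀(x-a)²/2)/EI  [x>a] with R_A=9/20, M_A=8/5 = ((9/20)·(32/3)³/6 - (8/5)·(32/3)²/2 - 5·((32/3)-(48/5))²/2)/10000 = -8/28125 m
Superposition: y = Σ y_i = 1993/253125 m ≈ 0.007874 m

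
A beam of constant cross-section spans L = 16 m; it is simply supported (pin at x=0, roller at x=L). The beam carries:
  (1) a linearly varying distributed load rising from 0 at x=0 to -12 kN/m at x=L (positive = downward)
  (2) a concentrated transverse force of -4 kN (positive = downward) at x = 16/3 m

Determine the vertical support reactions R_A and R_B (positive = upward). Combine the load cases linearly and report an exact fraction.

Load 1 — triangular load w₀=-12 kN/m (0→w₀ over full span):
  R_A = w₀L/6 = (-12)·16/6 = -32 kN
  R_B = w₀L/3 = (-12)·16/3 = -64 kN
Load 2 — point force P=-4 kN at a=16/3 m (b=L-a=32/3):
  R_A = Pb/L = (-4)·(32/3)/16 = -8/3 kN
  R_B = Pa/L = (-4)·(16/3)/16 = -4/3 kN
Superposition: R_A = -104/3 kN, R_B = -196/3 kN

R_A = -104/3 kN, R_B = -196/3 kN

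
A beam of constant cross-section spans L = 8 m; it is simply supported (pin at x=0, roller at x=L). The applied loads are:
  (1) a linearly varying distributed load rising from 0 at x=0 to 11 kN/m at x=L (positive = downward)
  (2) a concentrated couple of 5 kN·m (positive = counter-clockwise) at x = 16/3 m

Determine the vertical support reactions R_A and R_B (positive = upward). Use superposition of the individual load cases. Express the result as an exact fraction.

Load 1 — triangular load w₀=11 kN/m (0→w₀ over full span):
  R_A = w₀L/6 = 11·8/6 = 44/3 kN
  R_B = w₀L/3 = 11·8/3 = 88/3 kN
Load 2 — applied couple M₀=5 kN·m at a=16/3 m (b=L-a=8/3):
  R_A = M₀/L = 5/8 kN
  R_B = -M₀/L = -5/8 kN
Superposition: R_A = 367/24 kN, R_B = 689/24 kN

R_A = 367/24 kN, R_B = 689/24 kN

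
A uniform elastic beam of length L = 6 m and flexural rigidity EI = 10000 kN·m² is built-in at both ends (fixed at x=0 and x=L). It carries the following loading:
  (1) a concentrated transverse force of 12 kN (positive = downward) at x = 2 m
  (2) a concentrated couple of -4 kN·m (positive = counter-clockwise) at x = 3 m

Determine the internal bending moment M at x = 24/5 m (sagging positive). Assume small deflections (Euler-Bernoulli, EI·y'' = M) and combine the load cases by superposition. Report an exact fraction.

Load 1 — point force P=12 kN at a=2 m (b=L-a=4):
  M_1 = Pa²(a+3b)(L-x)/L³ - Pa²b/L²  [x>a] = 12·2²·(2+3·4)·(6-(24/5))/6³ - 12·2²·4/6² = -8/5 kN·m
Load 2 — applied couple M₀=-4 kN·m at a=3 m (b=L-a=3):
  M_2 = R_Ax - M_A - M₀  [x>a] with R_A=-1, M_A=-1 = (-1)·(24/5) - (-1) - (-4) = 1/5 kN·m
Superposition: M = Σ M_i = -7/5 kN·m ≈ -1.400000 kN·m

M(24/5) = -7/5 kN·m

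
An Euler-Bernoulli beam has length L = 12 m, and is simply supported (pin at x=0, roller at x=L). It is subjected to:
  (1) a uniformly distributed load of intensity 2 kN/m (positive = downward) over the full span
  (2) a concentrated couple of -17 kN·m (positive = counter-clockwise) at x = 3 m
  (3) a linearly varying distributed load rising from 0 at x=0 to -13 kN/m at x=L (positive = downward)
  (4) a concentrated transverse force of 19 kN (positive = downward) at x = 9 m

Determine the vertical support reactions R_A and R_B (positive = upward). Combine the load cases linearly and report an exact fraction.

Load 1 — uniform load w=2 kN/m over full span:
  R_A = wL/2 = 2·12/2 = 12 kN
  R_B = wL/2 = 2·12/2 = 12 kN
Load 2 — applied couple M₀=-17 kN·m at a=3 m (b=L-a=9):
  R_A = M₀/L = (-17)/12 = -17/12 kN
  R_B = -M₀/L = -(-17)/12 = 17/12 kN
Load 3 — triangular load w₀=-13 kN/m (0→w₀ over full span):
  R_A = w₀L/6 = (-13)·12/6 = -26 kN
  R_B = w₀L/3 = (-13)·12/3 = -52 kN
Load 4 — point force P=19 kN at a=9 m (b=L-a=3):
  R_A = Pb/L = 19·3/12 = 19/4 kN
  R_B = Pa/L = 19·9/12 = 57/4 kN
Superposition: R_A = -32/3 kN, R_B = -73/3 kN

R_A = -32/3 kN, R_B = -73/3 kN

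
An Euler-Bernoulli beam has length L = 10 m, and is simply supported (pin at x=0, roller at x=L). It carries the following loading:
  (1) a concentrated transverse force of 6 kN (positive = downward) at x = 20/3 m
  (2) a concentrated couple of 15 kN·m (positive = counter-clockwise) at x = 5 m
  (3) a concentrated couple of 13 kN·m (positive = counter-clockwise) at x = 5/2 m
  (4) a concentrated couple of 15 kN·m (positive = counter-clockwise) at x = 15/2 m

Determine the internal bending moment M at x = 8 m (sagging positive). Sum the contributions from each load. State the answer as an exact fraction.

M(8) = -3/5 kN·m

Load 1 — point force P=6 kN at a=20/3 m (b=L-a=10/3):
  M_1 = Pa(L-x)/L  [x>a] = 6·(20/3)·(10-8)/10 = 8 kN·m
Load 2 — applied couple M₀=15 kN·m at a=5 m (b=L-a=5):
  M_2 = M₀x/L - M₀  [x>a] = 15·8/10 - 15 = -3 kN·m
Load 3 — applied couple M₀=13 kN·m at a=5/2 m (b=L-a=15/2):
  M_3 = M₀x/L - M₀  [x>a] = 13·8/10 - 13 = -13/5 kN·m
Load 4 — applied couple M₀=15 kN·m at a=15/2 m (b=L-a=5/2):
  M_4 = M₀x/L - M₀  [x>a] = 15·8/10 - 15 = -3 kN·m
Superposition: M = Σ M_i = -3/5 kN·m ≈ -0.600000 kN·m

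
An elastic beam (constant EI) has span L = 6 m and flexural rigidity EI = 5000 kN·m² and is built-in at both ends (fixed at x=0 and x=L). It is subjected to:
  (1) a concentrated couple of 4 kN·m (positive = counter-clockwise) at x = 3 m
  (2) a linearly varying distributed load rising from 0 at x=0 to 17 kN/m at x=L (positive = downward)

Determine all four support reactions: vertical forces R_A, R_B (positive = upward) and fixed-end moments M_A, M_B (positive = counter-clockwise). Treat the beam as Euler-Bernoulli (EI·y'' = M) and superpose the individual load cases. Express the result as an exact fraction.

R_A = 163/10 kN, M_A = 107/5 kN·m, R_B = 347/10 kN, M_B = -148/5 kN·m

Load 1 — applied couple M₀=4 kN·m at a=3 m (b=L-a=3):
  R_A = 6M₀ab/L³ = 6·4·3·3/6³ = 1 kN
  M_A = M₀b(2a-b)/L² = 4·3·(2·3-3)/6² = 1 kN·m
  R_B = -6M₀ab/L³ = -6·4·3·3/6³ = -1 kN
  M_B = M₀a(2b-a)/L² = 4·3·(2·3-3)/6² = 1 kN·m
Load 2 — triangular load w₀=17 kN/m (0→w₀ over full span):
  R_A = 3w₀L/20 = 3·17·6/20 = 153/10 kN
  M_A = w₀L²/30 = 17·6²/30 = 102/5 kN·m
  R_B = 7w₀L/20 = 7·17·6/20 = 357/10 kN
  M_B = -w₀L²/20 = -17·6²/20 = -153/5 kN·m
Superposition: R_A = 163/10 kN, M_A = 107/5 kN·m, R_B = 347/10 kN, M_B = -148/5 kN·m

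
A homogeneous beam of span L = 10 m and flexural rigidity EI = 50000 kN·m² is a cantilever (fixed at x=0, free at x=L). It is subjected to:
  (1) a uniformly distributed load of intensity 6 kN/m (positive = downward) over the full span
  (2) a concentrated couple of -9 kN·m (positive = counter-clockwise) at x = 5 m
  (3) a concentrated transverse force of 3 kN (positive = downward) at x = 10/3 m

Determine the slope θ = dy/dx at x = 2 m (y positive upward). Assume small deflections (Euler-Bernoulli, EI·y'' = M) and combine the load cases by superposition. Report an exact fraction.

Load 1 — uniform load w=6 kN/m over full span:
  θ_1 = -wx(x²-3Lx+3L²)/(6EI) = -6·2·(2²-3·10·2+3·10²)/(6·50000) = -61/6250 rad
Load 2 — applied couple M₀=-9 kN·m at a=5 m (b=L-a=5):
  θ_2 = M₀x/EI  [x≤a] = (-9)·2/50000 = -9/25000 rad
Load 3 — point force P=3 kN at a=10/3 m (b=L-a=20/3):
  θ_3 = -Px(2a-x)/(2EI)  [x≤a] = -3·2·(2·(10/3)-2)/(2·50000) = -7/25000 rad
Superposition: θ = Σ θ_i = -13/1250 rad ≈ -0.010400 rad

θ(2) = -13/1250 rad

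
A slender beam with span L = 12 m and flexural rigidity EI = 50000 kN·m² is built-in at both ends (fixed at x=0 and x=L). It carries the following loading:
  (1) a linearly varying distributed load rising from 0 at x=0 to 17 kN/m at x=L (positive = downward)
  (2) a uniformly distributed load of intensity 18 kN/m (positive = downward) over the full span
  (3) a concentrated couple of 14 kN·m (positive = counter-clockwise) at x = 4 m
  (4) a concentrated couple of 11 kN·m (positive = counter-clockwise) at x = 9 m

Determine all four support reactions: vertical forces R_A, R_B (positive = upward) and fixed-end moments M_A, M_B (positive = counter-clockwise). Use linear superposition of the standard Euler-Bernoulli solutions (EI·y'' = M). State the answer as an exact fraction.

R_A = 203309/1440 kN, M_A = 24083/80 kN·m, R_B = 254611/1440 kN, M_B = -80591/240 kN·m

Load 1 — triangular load w₀=17 kN/m (0→w₀ over full span):
  R_A = 3w₀L/20 = 3·17·12/20 = 153/5 kN
  M_A = w₀L²/30 = 17·12²/30 = 408/5 kN·m
  R_B = 7w₀L/20 = 7·17·12/20 = 357/5 kN
  M_B = -w₀L²/20 = -17·12²/20 = -612/5 kN·m
Load 2 — uniform load w=18 kN/m over full span:
  R_A = wL/2 = 18·12/2 = 108 kN
  M_A = wL²/12 = 18·12²/12 = 216 kN·m
  R_B = wL/2 = 18·12/2 = 108 kN
  M_B = -wL²/12 = -18·12²/12 = -216 kN·m
Load 3 — applied couple M₀=14 kN·m at a=4 m (b=L-a=8):
  R_A = 6M₀ab/L³ = 6·14·4·8/12³ = 14/9 kN
  M_A = M₀b(2a-b)/L² = 14·8·(2·4-8)/12² = 0 kN·m
  R_B = -6M₀ab/L³ = -6·14·4·8/12³ = -14/9 kN
  M_B = M₀a(2b-a)/L² = 14·4·(2·8-4)/12² = 14/3 kN·m
Load 4 — applied couple M₀=11 kN·m at a=9 m (b=L-a=3):
  R_A = 6M₀ab/L³ = 6·11·9·3/12³ = 33/32 kN
  M_A = M₀b(2a-b)/L² = 11·3·(2·9-3)/12² = 55/16 kN·m
  R_B = -6M₀ab/L³ = -6·11·9·3/12³ = -33/32 kN
  M_B = M₀a(2b-a)/L² = 11·9·(2·3-9)/12² = -33/16 kN·m
Superposition: R_A = 203309/1440 kN, M_A = 24083/80 kN·m, R_B = 254611/1440 kN, M_B = -80591/240 kN·m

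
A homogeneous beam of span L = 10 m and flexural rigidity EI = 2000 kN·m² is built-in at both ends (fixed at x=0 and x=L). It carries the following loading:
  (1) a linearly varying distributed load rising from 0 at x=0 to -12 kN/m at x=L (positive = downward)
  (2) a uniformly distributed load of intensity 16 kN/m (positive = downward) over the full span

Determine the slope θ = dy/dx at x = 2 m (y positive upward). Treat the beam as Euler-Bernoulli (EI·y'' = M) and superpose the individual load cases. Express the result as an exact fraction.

Load 1 — triangular load w₀=-12 kN/m (0→w₀ over full span):
  θ_1 = -w₀(2x(L-x)(L-2x)(x+2L)+x²(L-x)²)/(120LEI) = -(-12)·(2·2·(10-2)·(10-2·2)·(2+2·10)+2²·(10-2)²)/(120·10·2000) = 14/625 rad
Load 2 — uniform load w=16 kN/m over full span:
  θ_2 = -wx(L-x)(L-2x)/(12EI) = -16·2·(10-2)·(10-2·2)/(12·2000) = -8/125 rad
Superposition: θ = Σ θ_i = -26/625 rad ≈ -0.041600 rad

θ(2) = -26/625 rad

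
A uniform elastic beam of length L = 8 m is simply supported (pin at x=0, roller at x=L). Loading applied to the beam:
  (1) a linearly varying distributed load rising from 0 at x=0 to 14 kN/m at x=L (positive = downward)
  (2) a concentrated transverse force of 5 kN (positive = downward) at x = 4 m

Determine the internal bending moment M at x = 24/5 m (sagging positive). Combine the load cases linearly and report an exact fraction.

M(24/5) = 8168/125 kN·m

Load 1 — triangular load w₀=14 kN/m (0→w₀ over full span):
  M_1 = w₀Lx/6 - w₀x³/(6L) = 14·8·(24/5)/6 - 14·(24/5)³/(6·8) = 7168/125 kN·m
Load 2 — point force P=5 kN at a=4 m (b=L-a=4):
  M_2 = Pa(L-x)/L  [x>a] = 5·4·(8-(24/5))/8 = 8 kN·m
Superposition: M = Σ M_i = 8168/125 kN·m ≈ 65.344000 kN·m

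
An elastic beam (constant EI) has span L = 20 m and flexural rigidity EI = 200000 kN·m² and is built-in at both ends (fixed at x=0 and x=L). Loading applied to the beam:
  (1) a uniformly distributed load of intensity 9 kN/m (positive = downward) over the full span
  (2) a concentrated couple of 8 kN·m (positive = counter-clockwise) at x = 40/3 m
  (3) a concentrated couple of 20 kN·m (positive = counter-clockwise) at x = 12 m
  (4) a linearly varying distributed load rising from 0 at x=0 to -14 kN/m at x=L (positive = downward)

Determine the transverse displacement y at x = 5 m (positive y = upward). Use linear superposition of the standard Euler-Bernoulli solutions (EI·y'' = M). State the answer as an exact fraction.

Load 1 — uniform load w=9 kN/m over full span:
  y_1 = -wx²(L-x)²/(24EI) = -9·5²·(20-5)²/(24·200000) = -27/2560 m
Load 2 — applied couple M₀=8 kN·m at a=40/3 m (b=L-a=20/3):
  y_2 = (R_Ax³/6 - M_Ax²/2)/EI  [x≤a] with R_A=8/15, M_A=8/3 = ((8/15)·5³/6 - (8/3)·5²/2)/200000 = -1/9000 m
Load 3 — applied couple M₀=20 kN·m at a=12 m (b=L-a=8):
  y_3 = (R_Ax³/6 - M_Ax²/2)/EI  [x≤a] with R_A=36/25, M_A=32/5 = ((36/25)·5³/6 - (32/5)·5²/2)/200000 = -1/4000 m
Load 4 — triangular load w₀=-14 kN/m (0→w₀ over full span):
  y_4 = -w₀x²(L-x)²(x+2L)/(120LEI) = -(-14)·5²·(20-5)²·(5+2·20)/(120·20·200000) = 189/25600 m
Superposition: y = Σ y_i = -4061/1152000 m ≈ -0.003525 m

y(5) = -4061/1152000 m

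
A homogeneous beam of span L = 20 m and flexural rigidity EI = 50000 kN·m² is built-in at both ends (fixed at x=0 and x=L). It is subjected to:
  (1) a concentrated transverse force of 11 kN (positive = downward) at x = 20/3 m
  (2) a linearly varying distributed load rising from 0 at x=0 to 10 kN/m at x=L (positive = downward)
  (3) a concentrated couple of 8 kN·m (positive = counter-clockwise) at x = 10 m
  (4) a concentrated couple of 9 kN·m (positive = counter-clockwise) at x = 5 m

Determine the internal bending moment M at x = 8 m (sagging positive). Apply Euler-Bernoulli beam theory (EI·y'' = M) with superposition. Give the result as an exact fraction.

Load 1 — point force P=11 kN at a=20/3 m (b=L-a=40/3):
  M_1 = Pa²(a+3b)(L-x)/L³ - Pa²b/L²  [x>a] = 11·(20/3)²·((20/3)+3·(40/3))·(20-8)/20³ - 11·(20/3)²·(40/3)/20² = 484/27 kN·m
Load 2 — triangular load w₀=10 kN/m (0→w₀ over full span):
  M_2 = 3w₀Lx/20 - w₀L²/30 - w₀x³/(6L) = 3·10·20·8/20 - 10·20²/30 - 10·8³/(6·20) = 64 kN·m
Load 3 — applied couple M₀=8 kN·m at a=10 m (b=L-a=10):
  M_3 = R_Ax - M_A  [x≤a] with R_A=3/5, M_A=2 = (3/5)·8 - 2 = 14/5 kN·m
Load 4 — applied couple M₀=9 kN·m at a=5 m (b=L-a=15):
  M_4 = R_Ax - M_A - M₀  [x>a] with R_A=81/160, M_A=-27/16 = (81/160)·8 - (-27/16) - 9 = -261/80 kN·m
Superposition: M = Σ M_i = 175961/2160 kN·m ≈ 81.463426 kN·m

M(8) = 175961/2160 kN·m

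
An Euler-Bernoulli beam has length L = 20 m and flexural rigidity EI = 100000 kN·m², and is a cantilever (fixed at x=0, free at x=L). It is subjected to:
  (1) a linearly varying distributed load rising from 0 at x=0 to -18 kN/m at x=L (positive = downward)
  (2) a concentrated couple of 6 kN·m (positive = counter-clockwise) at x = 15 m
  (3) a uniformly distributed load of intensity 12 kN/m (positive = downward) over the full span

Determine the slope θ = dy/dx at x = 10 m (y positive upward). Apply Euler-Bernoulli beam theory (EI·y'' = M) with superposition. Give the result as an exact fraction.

θ(10) = 287/20000 rad

Load 1 — triangular load w₀=-18 kN/m (0→w₀ over full span):
  θ_1 = (w₀Lx²/4-w₀L²x/3-w₀x⁴/(24L))/EI = ((-18)·20·10²/4-(-18)·20²·10/3-(-18)·10⁴/(24·20))/100000 = 123/800 rad
Load 2 — applied couple M₀=6 kN·m at a=15 m (b=L-a=5):
  θ_2 = M₀x/EI  [x≤a] = 6·10/100000 = 3/5000 rad
Load 3 — uniform load w=12 kN/m over full span:
  θ_3 = -wx(x²-3Lx+3L²)/(6EI) = -12·10·(10²-3·20·10+3·20²)/(6·100000) = -7/50 rad
Superposition: θ = Σ θ_i = 287/20000 rad ≈ 0.014350 rad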